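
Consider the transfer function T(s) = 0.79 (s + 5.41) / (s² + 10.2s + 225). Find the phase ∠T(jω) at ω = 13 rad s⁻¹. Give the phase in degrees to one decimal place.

0.3°

∠(j13 + 5.41) = arctan(13/5.41) = 67.41°
∠[(j13)² + 10.2(j13) + 225] = ∠[56 + j132.6] = 67.10°
∠T(j13) = 67.41° − 67.10° = 0.30°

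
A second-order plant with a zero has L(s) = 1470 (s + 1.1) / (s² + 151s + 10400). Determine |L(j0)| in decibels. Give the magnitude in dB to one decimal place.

L(0) = 1470 × 1.1 / 10400 = 0.15548
20 log₁₀(0.15548) = -16.17 dB

-16.2 dB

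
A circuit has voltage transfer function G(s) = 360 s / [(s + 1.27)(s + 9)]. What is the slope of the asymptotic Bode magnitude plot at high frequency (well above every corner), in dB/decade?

-20 dB/decade

With 1 zero and 2 poles, the high-frequency asymptotic slope is 20 × (1 − 2) = -20 dB/decade.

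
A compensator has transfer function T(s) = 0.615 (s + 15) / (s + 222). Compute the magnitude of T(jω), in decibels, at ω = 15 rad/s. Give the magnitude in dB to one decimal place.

-24.6 dB

|j15 + 15| = √(15² + 15²) = 21.21
|j15 + 222| = √(15² + 222²) = 222.5
|T(j15)| = 0.615 × 21.21 / 222.5 = 0.058633
20 log₁₀(0.058633) = -24.64 dB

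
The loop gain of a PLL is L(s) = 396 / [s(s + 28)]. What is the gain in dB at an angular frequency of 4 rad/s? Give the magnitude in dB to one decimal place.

|j4 + 28| = √(4² + 28²) = 28.28
|j4| = 4
|L(j4)| = 396 / (28.28 × 4) = 3.5002
20 log₁₀(3.5002) = 10.88 dB

10.9 dB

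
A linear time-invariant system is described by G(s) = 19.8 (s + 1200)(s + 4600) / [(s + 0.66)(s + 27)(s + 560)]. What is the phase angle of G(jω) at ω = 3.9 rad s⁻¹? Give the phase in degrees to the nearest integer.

∠(j3.9 + 1200) = arctan(3.9/1200) = 0.19°
∠(j3.9 + 4600) = arctan(3.9/4600) = 0.05°
∠(j3.9 + 0.66) = arctan(3.9/0.66) = 80.39°
∠(j3.9 + 27) = arctan(3.9/27) = 8.22°
∠(j3.9 + 560) = arctan(3.9/560) = 0.40°
∠G(j3.9) = 0.19° + 0.05° − (80.39° + 8.22° + 0.40°) = -88.78°

-89°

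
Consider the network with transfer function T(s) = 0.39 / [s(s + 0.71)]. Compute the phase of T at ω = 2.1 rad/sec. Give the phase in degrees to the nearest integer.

-161°

∠(j2.1 + 0.71) = arctan(2.1/0.71) = 71.32°
∠(j2.1) = 90.00°
∠T(j2.1) = − (71.32° + 90.00°) = -161.32°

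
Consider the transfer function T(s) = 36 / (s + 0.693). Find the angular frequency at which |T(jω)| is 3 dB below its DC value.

For a single-pole low-pass, the −3 dB point is at the pole: ω = 0.693 rad/sec.

0.693 rad/sec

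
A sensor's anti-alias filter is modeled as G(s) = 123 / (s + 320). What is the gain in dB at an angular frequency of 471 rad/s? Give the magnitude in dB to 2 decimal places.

-13.31 dB

|j471 + 320| = √(471² + 320²) = 569.4
|G(j471)| = 123 / 569.4 = 0.21601
20 log₁₀(0.21601) = -13.311 dB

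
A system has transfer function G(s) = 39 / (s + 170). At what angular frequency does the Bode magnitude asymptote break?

170 rad/s

The single real pole at s = −170 gives a corner at ω = 170 rad/s.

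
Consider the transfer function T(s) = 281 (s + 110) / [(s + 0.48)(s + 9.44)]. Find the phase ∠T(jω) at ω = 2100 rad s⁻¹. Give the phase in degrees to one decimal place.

∠(j2100 + 110) = arctan(2100/110) = 87.00°
∠(j2100 + 0.48) = arctan(2100/0.48) = 89.99°
∠(j2100 + 9.44) = arctan(2100/9.44) = 89.74°
∠T(j2100) = 87.00° − (89.99° + 89.74°) = -92.73°

-92.7°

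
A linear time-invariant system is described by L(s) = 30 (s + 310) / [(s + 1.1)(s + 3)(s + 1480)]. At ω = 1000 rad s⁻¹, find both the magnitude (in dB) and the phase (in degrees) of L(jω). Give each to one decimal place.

|L| = -95.1 dB, ∠L = -141.0°

|j1000 + 310| = √(1000² + 310²) = 1047
|j1000 + 1.1| = √(1000² + 1.1²) = 1000
|j1000 + 3| = √(1000² + 3²) = 1000
|j1000 + 1480| = √(1000² + 1480²) = 1786
|L(j1000)| = 30 × 1047 / (1000 × 1000 × 1786) = 1.7584e-05
20 log₁₀(1.7584e-05) = -95.10 dB
∠(j1000 + 310) = arctan(1000/310) = 72.78°
∠(j1000 + 1.1) = arctan(1000/1.1) = 89.94°
∠(j1000 + 3) = arctan(1000/3) = 89.83°
∠(j1000 + 1480) = arctan(1000/1480) = 34.05°
∠L(j1000) = 72.78° − (89.94° + 89.83° + 34.05°) = -141.03°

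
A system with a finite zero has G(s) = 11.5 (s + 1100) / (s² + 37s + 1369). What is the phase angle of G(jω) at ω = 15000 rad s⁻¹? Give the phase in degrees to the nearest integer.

-94°

∠(j15000 + 1100) = arctan(15000/1100) = 85.81°
∠[(j15000)² + 37(j15000) + 1369] = ∠[-2.25e+08 + j5.55e+05] = 179.86°
∠G(j15000) = 85.81° − 179.86° = -94.05°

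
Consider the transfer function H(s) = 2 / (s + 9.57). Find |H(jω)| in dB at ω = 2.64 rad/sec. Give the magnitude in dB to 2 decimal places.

-13.92 dB

|j2.64 + 9.57| = √(2.64² + 9.57²) = 9.927
|H(j2.64)| = 2 / 9.927 = 0.20146
20 log₁₀(0.20146) = -13.916 dB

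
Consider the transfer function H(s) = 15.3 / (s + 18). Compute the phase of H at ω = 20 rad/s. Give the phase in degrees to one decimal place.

-48.0°

∠(j20 + 18) = arctan(20/18) = 48.01°
∠H(j20) = −48.01° = -48.01°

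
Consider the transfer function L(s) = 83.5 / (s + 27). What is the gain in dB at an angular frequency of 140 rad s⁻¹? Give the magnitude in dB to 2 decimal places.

-4.65 dB

|j140 + 27| = √(140² + 27²) = 142.6
|L(j140)| = 83.5 / 142.6 = 0.58564
20 log₁₀(0.58564) = -4.647 dB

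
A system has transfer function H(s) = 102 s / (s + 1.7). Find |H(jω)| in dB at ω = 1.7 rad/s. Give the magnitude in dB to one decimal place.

37.2 dB

|j1.7| = 1.7
|j1.7 + 1.7| = √(1.7² + 1.7²) = 2.404
|H(j1.7)| = 102 × 1.7 / 2.404 = 72.125
20 log₁₀(72.125) = 37.16 dB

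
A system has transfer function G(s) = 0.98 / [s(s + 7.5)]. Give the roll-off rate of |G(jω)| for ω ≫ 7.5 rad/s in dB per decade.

-40 dB/decade

With 0 zeros and 2 poles, the high-frequency asymptotic slope is 20 × (0 − 2) = -40 dB/decade.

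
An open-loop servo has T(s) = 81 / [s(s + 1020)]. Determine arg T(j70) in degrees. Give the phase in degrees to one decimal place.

∠(j70 + 1020) = arctan(70/1020) = 3.93°
∠(j70) = 90.00°
∠T(j70) = − (3.93° + 90.00°) = -93.93°

-93.9°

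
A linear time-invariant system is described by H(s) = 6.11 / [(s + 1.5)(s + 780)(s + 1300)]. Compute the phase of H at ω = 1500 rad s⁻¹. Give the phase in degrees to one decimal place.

∠(j1500 + 1.5) = arctan(1500/1.5) = 89.94°
∠(j1500 + 780) = arctan(1500/780) = 62.53°
∠(j1500 + 1300) = arctan(1500/1300) = 49.09°
∠H(j1500) = − (89.94° + 62.53° + 49.09°) = -201.55°

-201.6°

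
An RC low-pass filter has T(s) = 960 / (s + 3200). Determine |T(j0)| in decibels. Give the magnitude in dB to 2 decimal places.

-10.46 dB

T(0) = 960 / 3200 = 0.3
20 log₁₀(0.3) = -10.458 dB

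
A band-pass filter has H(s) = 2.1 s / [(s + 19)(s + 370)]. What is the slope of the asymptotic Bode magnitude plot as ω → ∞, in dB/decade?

-20 dB/decade

With 1 zero and 2 poles, the high-frequency asymptotic slope is 20 × (1 − 2) = -20 dB/decade.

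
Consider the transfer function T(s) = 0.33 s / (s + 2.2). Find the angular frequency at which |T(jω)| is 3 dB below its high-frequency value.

For a single-pole high-pass, the −3 dB point is at the pole: ω = 2.2 rad/s.

2.2 rad/s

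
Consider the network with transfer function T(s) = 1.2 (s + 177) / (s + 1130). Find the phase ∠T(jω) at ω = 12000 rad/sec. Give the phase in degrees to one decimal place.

4.5°

∠(j12000 + 177) = arctan(12000/177) = 89.15°
∠(j12000 + 1130) = arctan(12000/1130) = 84.62°
∠T(j12000) = 89.15° − 84.62° = 4.53°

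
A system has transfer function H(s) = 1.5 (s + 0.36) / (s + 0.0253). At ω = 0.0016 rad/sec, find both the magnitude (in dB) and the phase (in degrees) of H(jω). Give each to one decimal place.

|H| = 26.6 dB, ∠H = -3.4°

|j0.0016 + 0.36| = √(0.0016² + 0.36²) = 0.36
|j0.0016 + 0.0253| = √(0.0016² + 0.0253²) = 0.02535
|H(j0.0016)| = 1.5 × 0.36 / 0.02535 = 21.302
20 log₁₀(21.302) = 26.57 dB
∠(j0.0016 + 0.36) = arctan(0.0016/0.36) = 0.25°
∠(j0.0016 + 0.0253) = arctan(0.0016/0.0253) = 3.62°
∠H(j0.0016) = 0.25° − 3.62° = -3.36°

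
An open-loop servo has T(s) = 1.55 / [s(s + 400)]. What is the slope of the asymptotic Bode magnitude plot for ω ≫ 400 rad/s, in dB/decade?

With 0 zeros and 2 poles, the high-frequency asymptotic slope is 20 × (0 − 2) = -40 dB/decade.

-40 dB/decade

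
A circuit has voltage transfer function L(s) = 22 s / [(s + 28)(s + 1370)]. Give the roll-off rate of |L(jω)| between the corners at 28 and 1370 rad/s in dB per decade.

0 dB/decade

In this band the factors already past their corner are: 1 differentiator zero, pole at 28; net slope = 0 dB/decade.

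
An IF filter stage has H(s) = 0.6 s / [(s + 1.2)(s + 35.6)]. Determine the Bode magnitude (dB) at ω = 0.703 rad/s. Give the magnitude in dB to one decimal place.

|j0.703| = 0.703
|j0.703 + 1.2| = √(0.703² + 1.2²) = 1.391
|j0.703 + 35.6| = √(0.703² + 35.6²) = 35.61
|H(j0.703)| = 0.6 × 0.703 / (1.391 × 35.61) = 0.0085177
20 log₁₀(0.0085177) = -41.39 dB

-41.4 dB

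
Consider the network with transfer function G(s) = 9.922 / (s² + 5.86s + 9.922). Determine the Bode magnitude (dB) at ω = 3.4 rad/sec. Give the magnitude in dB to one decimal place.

-6.1 dB

|(j3.4)² + 5.86(j3.4) + 9.922| = |-1.638 + j19.924| = 19.99
|G(j3.4)| = 9.922 / 19.99 = 0.49632
20 log₁₀(0.49632) = -6.08 dB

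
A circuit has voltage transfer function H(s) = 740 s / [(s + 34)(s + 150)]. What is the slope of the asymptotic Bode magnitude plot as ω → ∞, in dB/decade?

With 1 zero and 2 poles, the high-frequency asymptotic slope is 20 × (1 − 2) = -20 dB/decade.

-20 dB/decade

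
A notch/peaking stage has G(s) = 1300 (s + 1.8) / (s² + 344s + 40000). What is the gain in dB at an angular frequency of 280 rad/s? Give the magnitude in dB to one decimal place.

10.9 dB

|j280 + 1.8| = √(280² + 1.8²) = 280
|(j280)² + 344(j280) + 40000| = |-38400 + j96320| = 1.037e+05
|G(j280)| = 1300 × 280 / 1.037e+05 = 3.5105
20 log₁₀(3.5105) = 10.91 dB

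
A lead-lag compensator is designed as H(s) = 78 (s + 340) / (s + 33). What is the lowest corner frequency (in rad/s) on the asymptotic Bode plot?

33 rad/s

Break frequencies occur at each pole and zero magnitude: 33 rad/s, 340 rad/s.
The lowest is 33 rad/s.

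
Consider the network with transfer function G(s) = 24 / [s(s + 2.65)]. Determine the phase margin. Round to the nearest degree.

Gain crossover: |G(jω)| = 1 at ω ≈ 4.55 rad/s.
∠G(j4.55) = −90° − arctan(4.55/2.65) ≈ -149.81°
PM = 180° + (-149.81°) = 30.19°

30°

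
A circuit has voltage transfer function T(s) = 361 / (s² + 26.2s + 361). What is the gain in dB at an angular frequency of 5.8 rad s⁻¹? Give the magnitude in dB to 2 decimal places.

|(j5.8)² + 26.2(j5.8) + 361| = |327.36 + j151.96| = 360.9
|T(j5.8)| = 361 / 360.9 = 1.0002
20 log₁₀(1.0002) = 0.002 dB

0.00 dB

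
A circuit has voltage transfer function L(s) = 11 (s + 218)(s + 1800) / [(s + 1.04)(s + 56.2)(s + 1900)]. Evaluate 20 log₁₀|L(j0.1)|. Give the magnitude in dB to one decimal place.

31.8 dB

|j0.1 + 218| = √(0.1² + 218²) = 218
|j0.1 + 1800| = √(0.1² + 1800²) = 1800
|j0.1 + 1.04| = √(0.1² + 1.04²) = 1.045
|j0.1 + 56.2| = √(0.1² + 56.2²) = 56.2
|j0.1 + 1900| = √(0.1² + 1900²) = 1900
|L(j0.1)| = 11 × 218 × 1800 / (1.045 × 56.2 × 1900) = 38.69
20 log₁₀(38.69) = 31.75 dB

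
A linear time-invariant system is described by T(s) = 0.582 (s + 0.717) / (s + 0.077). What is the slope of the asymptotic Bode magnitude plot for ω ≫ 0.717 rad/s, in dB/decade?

0 dB/decade

With 1 zero and 1 pole, the high-frequency asymptotic slope is 20 × (1 − 1) = 0 dB/decade.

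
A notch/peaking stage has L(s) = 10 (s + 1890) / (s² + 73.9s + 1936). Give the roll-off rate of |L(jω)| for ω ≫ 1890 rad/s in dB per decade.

With 1 zero and 2 poles, the high-frequency asymptotic slope is 20 × (1 − 2) = -20 dB/decade.

-20 dB/decade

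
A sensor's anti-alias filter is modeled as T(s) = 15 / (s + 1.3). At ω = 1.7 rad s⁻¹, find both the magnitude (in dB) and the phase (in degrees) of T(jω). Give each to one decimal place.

|j1.7 + 1.3| = √(1.7² + 1.3²) = 2.14
|T(j1.7)| = 15 / 2.14 = 7.009
20 log₁₀(7.009) = 16.91 dB
∠(j1.7 + 1.3) = arctan(1.7/1.3) = 52.59°
∠T(j1.7) = −52.59° = -52.59°

|T| = 16.9 dB, ∠T = -52.6°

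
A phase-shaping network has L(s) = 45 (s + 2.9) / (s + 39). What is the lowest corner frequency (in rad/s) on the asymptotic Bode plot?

Break frequencies occur at each pole and zero magnitude: 2.9 rad/s, 39 rad/s.
The lowest is 2.9 rad/s.

2.9 rad/s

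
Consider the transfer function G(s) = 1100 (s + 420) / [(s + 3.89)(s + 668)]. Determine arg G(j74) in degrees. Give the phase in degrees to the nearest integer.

-83°

∠(j74 + 420) = arctan(74/420) = 9.99°
∠(j74 + 3.89) = arctan(74/3.89) = 86.99°
∠(j74 + 668) = arctan(74/668) = 6.32°
∠G(j74) = 9.99° − (86.99° + 6.32°) = -83.32°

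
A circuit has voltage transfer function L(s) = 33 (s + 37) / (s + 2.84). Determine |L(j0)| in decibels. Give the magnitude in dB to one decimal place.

L(0) = 33 × 37 / 2.84 = 429.93
20 log₁₀(429.93) = 52.67 dB

52.7 dB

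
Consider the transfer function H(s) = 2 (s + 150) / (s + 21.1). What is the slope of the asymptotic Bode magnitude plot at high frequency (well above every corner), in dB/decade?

With 1 zero and 1 pole, the high-frequency asymptotic slope is 20 × (1 − 1) = 0 dB/decade.

0 dB/decade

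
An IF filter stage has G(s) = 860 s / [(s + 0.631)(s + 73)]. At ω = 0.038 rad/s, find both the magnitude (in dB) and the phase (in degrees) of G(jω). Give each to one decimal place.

|j0.038| = 0.038
|j0.038 + 0.631| = √(0.038² + 0.631²) = 0.6321
|j0.038 + 73| = √(0.038² + 73²) = 73
|G(j0.038)| = 860 × 0.038 / (0.6321 × 73) = 0.70818
20 log₁₀(0.70818) = -3.00 dB
∠(j0.038) = 90.00°
∠(j0.038 + 0.631) = arctan(0.038/0.631) = 3.45°
∠(j0.038 + 73) = arctan(0.038/73) = 0.03°
∠G(j0.038) = 90.00° − (3.45° + 0.03°) = 86.52°

|G| = -3.0 dB, ∠G = 86.5°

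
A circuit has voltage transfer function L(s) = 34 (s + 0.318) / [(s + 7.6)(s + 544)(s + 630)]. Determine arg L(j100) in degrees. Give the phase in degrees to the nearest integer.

-15°

∠(j100 + 0.318) = arctan(100/0.318) = 89.82°
∠(j100 + 7.6) = arctan(100/7.6) = 85.65°
∠(j100 + 544) = arctan(100/544) = 10.42°
∠(j100 + 630) = arctan(100/630) = 9.02°
∠L(j100) = 89.82° − (85.65° + 10.42° + 9.02°) = -15.27°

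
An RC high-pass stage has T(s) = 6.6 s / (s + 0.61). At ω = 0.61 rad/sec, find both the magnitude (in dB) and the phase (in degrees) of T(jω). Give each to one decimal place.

|j0.61| = 0.61
|j0.61 + 0.61| = √(0.61² + 0.61²) = 0.8627
|T(j0.61)| = 6.6 × 0.61 / 0.8627 = 4.6669
20 log₁₀(4.6669) = 13.38 dB
∠(j0.61) = 90.00°
∠(j0.61 + 0.61) = arctan(0.61/0.61) = 45.00°
∠T(j0.61) = 90.00° − 45.00° = 45.00°

|T| = 13.4 dB, ∠T = 45.0°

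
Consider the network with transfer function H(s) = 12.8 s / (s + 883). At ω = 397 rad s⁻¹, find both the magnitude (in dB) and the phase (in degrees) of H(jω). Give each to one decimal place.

|H| = 14.4 dB, ∠H = 65.8°

|j397| = 397
|j397 + 883| = √(397² + 883²) = 968.1
|H(j397)| = 12.8 × 397 / 968.1 = 5.2488
20 log₁₀(5.2488) = 14.40 dB
∠(j397) = 90.00°
∠(j397 + 883) = arctan(397/883) = 24.21°
∠H(j397) = 90.00° − 24.21° = 65.79°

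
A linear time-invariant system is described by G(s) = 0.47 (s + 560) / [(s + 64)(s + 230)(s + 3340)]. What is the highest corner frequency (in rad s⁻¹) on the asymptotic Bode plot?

3340 rad s⁻¹

Break frequencies occur at each pole and zero magnitude: 64 rad s⁻¹, 230 rad s⁻¹, 560 rad s⁻¹, 3340 rad s⁻¹.
The highest is 3340 rad s⁻¹.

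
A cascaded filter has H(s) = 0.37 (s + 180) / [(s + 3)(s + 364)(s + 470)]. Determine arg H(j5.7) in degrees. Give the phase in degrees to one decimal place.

∠(j5.7 + 180) = arctan(5.7/180) = 1.81°
∠(j5.7 + 3) = arctan(5.7/3) = 62.24°
∠(j5.7 + 364) = arctan(5.7/364) = 0.90°
∠(j5.7 + 470) = arctan(5.7/470) = 0.69°
∠H(j5.7) = 1.81° − (62.24° + 0.90° + 0.69°) = -62.02°

-62.0°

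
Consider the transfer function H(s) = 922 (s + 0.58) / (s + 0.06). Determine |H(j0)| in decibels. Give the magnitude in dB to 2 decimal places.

H(0) = 922 × 0.58 / 0.06 = 8912.7
20 log₁₀(8912.7) = 79.000 dB

79.00 dB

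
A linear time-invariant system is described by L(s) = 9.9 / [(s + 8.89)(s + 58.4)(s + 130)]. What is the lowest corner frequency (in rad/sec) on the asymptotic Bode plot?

Break frequencies occur at each pole and zero magnitude: 8.89 rad/sec, 58.4 rad/sec, 130 rad/sec.
The lowest is 8.89 rad/sec.

8.89 rad/sec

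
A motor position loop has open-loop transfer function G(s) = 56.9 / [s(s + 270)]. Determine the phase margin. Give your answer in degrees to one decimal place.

90.0°

Gain crossover: |G(jω)| = 1 at ω ≈ 0.211 rad/sec.
∠G(j0.211) = −90° − arctan(0.211/270) ≈ -90.04°
PM = 180° + (-90.04°) = 89.96°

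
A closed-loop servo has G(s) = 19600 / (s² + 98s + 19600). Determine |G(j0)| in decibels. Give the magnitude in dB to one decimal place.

G(0) = 19600 / 19600 = 1
20 log₁₀(1) = 0.00 dB

0.0 dB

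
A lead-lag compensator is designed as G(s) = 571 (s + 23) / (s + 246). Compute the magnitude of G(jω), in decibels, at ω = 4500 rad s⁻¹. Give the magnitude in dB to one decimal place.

|j4500 + 23| = √(4500² + 23²) = 4500
|j4500 + 246| = √(4500² + 246²) = 4507
|G(j4500)| = 571 × 4500 / 4507 = 570.16
20 log₁₀(570.16) = 55.12 dB

55.1 dB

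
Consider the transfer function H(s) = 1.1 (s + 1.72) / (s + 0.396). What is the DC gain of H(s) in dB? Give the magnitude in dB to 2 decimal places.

H(0) = 1.1 × 1.72 / 0.396 = 4.7778
20 log₁₀(4.7778) = 13.585 dB

13.58 dB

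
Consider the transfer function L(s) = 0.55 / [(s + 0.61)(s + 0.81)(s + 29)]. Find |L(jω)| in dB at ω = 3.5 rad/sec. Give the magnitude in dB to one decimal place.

-56.6 dB

|j3.5 + 0.61| = √(3.5² + 0.61²) = 3.553
|j3.5 + 0.81| = √(3.5² + 0.81²) = 3.593
|j3.5 + 29| = √(3.5² + 29²) = 29.21
|L(j3.5)| = 0.55 / (3.553 × 3.593 × 29.21) = 0.0014752
20 log₁₀(0.0014752) = -56.62 dB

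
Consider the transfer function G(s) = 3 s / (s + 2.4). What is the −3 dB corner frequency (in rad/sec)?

For a single-pole high-pass, the −3 dB point is at the pole: ω = 2.4 rad/sec.

2.4 rad/sec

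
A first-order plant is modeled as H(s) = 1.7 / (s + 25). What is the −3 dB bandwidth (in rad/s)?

25 rad/s

For a single-pole low-pass, the −3 dB point is at the pole: ω = 25 rad/s.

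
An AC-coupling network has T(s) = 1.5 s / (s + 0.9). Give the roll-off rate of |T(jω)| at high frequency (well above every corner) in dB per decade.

With 1 zero and 1 pole, the high-frequency asymptotic slope is 20 × (1 − 1) = 0 dB/decade.

0 dB/decade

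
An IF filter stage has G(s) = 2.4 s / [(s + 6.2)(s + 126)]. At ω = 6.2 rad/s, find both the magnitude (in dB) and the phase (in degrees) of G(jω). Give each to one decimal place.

|G| = -37.4 dB, ∠G = 42.2°

|j6.2| = 6.2
|j6.2 + 6.2| = √(6.2² + 6.2²) = 8.768
|j6.2 + 126| = √(6.2² + 126²) = 126.2
|G(j6.2)| = 2.4 × 6.2 / (8.768 × 126.2) = 0.013452
20 log₁₀(0.013452) = -37.42 dB
∠(j6.2) = 90.00°
∠(j6.2 + 6.2) = arctan(6.2/6.2) = 45.00°
∠(j6.2 + 126) = arctan(6.2/126) = 2.82°
∠G(j6.2) = 90.00° − (45.00° + 2.82°) = 42.18°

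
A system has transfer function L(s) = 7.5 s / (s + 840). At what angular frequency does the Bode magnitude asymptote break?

840 rad/sec

The single real pole at s = −840 gives a corner at ω = 840 rad/sec.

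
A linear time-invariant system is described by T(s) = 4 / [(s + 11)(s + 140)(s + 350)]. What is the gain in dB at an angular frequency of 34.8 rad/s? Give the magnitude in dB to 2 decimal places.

|j34.8 + 11| = √(34.8² + 11²) = 36.5
|j34.8 + 140| = √(34.8² + 140²) = 144.3
|j34.8 + 350| = √(34.8² + 350²) = 351.7
|T(j34.8)| = 4 / (36.5 × 144.3 × 351.7) = 2.16e-06
20 log₁₀(2.16e-06) = -113.311 dB

-113.31 dB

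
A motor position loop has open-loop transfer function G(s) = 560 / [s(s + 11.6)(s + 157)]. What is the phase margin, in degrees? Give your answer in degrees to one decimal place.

Gain crossover: |G(jω)| = 1 at ω ≈ 0.307 rad/s.
∠G(j0.307) = −90° − arctan(0.307/11.6) − arctan(0.307/157) ≈ -91.63°
PM = 180° + (-91.63°) = 88.37°

88.4°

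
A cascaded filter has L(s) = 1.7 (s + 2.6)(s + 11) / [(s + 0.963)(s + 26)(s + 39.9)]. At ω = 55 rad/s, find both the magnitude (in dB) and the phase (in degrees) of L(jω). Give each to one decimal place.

|j55 + 2.6| = √(55² + 2.6²) = 55.06
|j55 + 11| = √(55² + 11²) = 56.09
|j55 + 0.963| = √(55² + 0.963²) = 55.01
|j55 + 26| = √(55² + 26²) = 60.84
|j55 + 39.9| = √(55² + 39.9²) = 67.95
|L(j55)| = 1.7 × 55.06 × 56.09 / (55.01 × 60.84 × 67.95) = 0.023089
20 log₁₀(0.023089) = -32.73 dB
∠(j55 + 2.6) = arctan(55/2.6) = 87.29°
∠(j55 + 11) = arctan(55/11) = 78.69°
∠(j55 + 0.963) = arctan(55/0.963) = 89.00°
∠(j55 + 26) = arctan(55/26) = 64.70°
∠(j55 + 39.9) = arctan(55/39.9) = 54.04°
∠L(j55) = 87.29° + 78.69° − (89.00° + 64.70° + 54.04°) = -41.75°

|L| = -32.7 dB, ∠L = -41.8°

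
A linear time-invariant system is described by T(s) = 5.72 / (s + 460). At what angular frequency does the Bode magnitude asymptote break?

460 rad/s

The single real pole at s = −460 gives a corner at ω = 460 rad/s.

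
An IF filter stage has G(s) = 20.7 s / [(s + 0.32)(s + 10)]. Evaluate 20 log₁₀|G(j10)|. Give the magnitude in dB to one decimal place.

|j10| = 10
|j10 + 0.32| = √(10² + 0.32²) = 10.01
|j10 + 10| = √(10² + 10²) = 14.14
|G(j10)| = 20.7 × 10 / (10.01 × 14.14) = 1.463
20 log₁₀(1.463) = 3.30 dB

3.3 dB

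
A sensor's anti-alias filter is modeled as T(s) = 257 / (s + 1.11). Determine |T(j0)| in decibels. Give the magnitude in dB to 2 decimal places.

47.29 dB

T(0) = 257 / 1.11 = 231.53
20 log₁₀(231.53) = 47.292 dB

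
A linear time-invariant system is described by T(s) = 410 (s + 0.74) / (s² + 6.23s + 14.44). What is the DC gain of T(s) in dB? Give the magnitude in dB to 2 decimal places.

T(0) = 410 × 0.74 / 14.44 = 21.011
20 log₁₀(21.011) = 26.449 dB

26.45 dB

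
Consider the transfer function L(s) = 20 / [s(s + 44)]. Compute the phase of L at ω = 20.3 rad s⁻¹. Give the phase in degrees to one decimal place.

∠(j20.3 + 44) = arctan(20.3/44) = 24.77°
∠(j20.3) = 90.00°
∠L(j20.3) = − (24.77° + 90.00°) = -114.77°

-114.8°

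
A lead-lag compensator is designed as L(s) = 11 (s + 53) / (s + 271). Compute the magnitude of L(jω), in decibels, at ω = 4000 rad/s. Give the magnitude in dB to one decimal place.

|j4000 + 53| = √(4000² + 53²) = 4000
|j4000 + 271| = √(4000² + 271²) = 4009
|L(j4000)| = 11 × 4000 / 4009 = 10.976
20 log₁₀(10.976) = 20.81 dB

20.8 dB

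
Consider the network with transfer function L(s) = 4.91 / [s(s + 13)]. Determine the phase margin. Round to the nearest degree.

Gain crossover: |L(jω)| = 1 at ω ≈ 0.378 rad/s.
∠L(j0.378) = −90° − arctan(0.378/13) ≈ -91.66°
PM = 180° + (-91.66°) = 88.34°

88 deg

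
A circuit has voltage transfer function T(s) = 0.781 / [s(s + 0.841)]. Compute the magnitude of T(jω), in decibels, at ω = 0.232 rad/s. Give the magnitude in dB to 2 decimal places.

11.73 dB

|j0.232 + 0.841| = √(0.232² + 0.841²) = 0.8724
|j0.232| = 0.232
|T(j0.232)| = 0.781 / (0.8724 × 0.232) = 3.8587
20 log₁₀(3.8587) = 11.729 dB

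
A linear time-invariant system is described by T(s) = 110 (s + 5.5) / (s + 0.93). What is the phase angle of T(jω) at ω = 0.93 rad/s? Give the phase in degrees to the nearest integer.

-35°

∠(j0.93 + 5.5) = arctan(0.93/5.5) = 9.60°
∠(j0.93 + 0.93) = arctan(0.93/0.93) = 45.00°
∠T(j0.93) = 9.60° − 45.00° = -35.40°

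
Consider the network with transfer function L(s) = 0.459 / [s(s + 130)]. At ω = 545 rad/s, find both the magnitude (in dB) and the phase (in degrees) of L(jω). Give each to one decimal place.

|L| = -116.5 dB, ∠L = -166.6 deg

|j545 + 130| = √(545² + 130²) = 560.3
|j545| = 545
|L(j545)| = 0.459 / (560.3 × 545) = 1.5032e-06
20 log₁₀(1.5032e-06) = -116.46 dB
∠(j545 + 130) = arctan(545/130) = 76.58°
∠(j545) = 90.00°
∠L(j545) = − (76.58° + 90.00°) = -166.58°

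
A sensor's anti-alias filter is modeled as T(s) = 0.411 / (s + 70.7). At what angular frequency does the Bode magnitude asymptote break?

70.7 rad s⁻¹

The single real pole at s = −70.7 gives a corner at ω = 70.7 rad s⁻¹.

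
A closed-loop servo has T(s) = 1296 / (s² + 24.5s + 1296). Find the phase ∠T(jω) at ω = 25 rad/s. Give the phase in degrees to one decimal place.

∠[(j25)² + 24.5(j25) + 1296] = ∠[671 + j612.5] = 42.39°
∠T(j25) = −42.39° = -42.39°

-42.4°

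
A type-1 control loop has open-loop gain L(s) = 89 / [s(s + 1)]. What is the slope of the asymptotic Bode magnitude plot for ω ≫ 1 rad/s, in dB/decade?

With 0 zeros and 2 poles, the high-frequency asymptotic slope is 20 × (0 − 2) = -40 dB/decade.

-40 dB/decade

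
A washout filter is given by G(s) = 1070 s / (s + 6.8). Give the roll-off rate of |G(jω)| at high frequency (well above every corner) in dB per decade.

With 1 zero and 1 pole, the high-frequency asymptotic slope is 20 × (1 − 1) = 0 dB/decade.

0 dB/decade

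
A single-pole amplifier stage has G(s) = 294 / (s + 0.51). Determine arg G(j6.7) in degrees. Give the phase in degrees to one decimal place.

∠(j6.7 + 0.51) = arctan(6.7/0.51) = 85.65°
∠G(j6.7) = −85.65° = -85.65°

-85.6°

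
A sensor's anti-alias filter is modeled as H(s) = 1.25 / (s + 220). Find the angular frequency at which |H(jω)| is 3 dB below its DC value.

220 rad/s

For a single-pole low-pass, the −3 dB point is at the pole: ω = 220 rad/s.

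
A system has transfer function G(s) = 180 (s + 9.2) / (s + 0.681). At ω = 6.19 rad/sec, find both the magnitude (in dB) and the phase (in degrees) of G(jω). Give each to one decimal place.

|j6.19 + 9.2| = √(6.19² + 9.2²) = 11.09
|j6.19 + 0.681| = √(6.19² + 0.681²) = 6.227
|G(j6.19)| = 180 × 11.09 / 6.227 = 320.51
20 log₁₀(320.51) = 50.12 dB
∠(j6.19 + 9.2) = arctan(6.19/9.2) = 33.93°
∠(j6.19 + 0.681) = arctan(6.19/0.681) = 83.72°
∠G(j6.19) = 33.93° − 83.72° = -49.79°

|G| = 50.1 dB, ∠G = -49.8°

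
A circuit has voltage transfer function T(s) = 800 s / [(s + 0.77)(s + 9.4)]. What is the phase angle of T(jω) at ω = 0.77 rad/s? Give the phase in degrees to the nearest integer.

40°

∠(j0.77) = 90.00°
∠(j0.77 + 0.77) = arctan(0.77/0.77) = 45.00°
∠(j0.77 + 9.4) = arctan(0.77/9.4) = 4.68°
∠T(j0.77) = 90.00° − (45.00° + 4.68°) = 40.32°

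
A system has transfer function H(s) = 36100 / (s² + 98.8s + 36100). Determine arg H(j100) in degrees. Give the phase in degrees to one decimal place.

-20.7°

∠[(j100)² + 98.8(j100) + 36100] = ∠[26100 + j9880] = 20.73°
∠H(j100) = −20.73° = -20.73°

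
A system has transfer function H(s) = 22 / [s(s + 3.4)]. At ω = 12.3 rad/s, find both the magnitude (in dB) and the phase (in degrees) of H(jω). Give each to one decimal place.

|H| = -17.1 dB, ∠H = -164.5°

|j12.3 + 3.4| = √(12.3² + 3.4²) = 12.76
|j12.3| = 12.3
|H(j12.3)| = 22 / (12.76 × 12.3) = 0.14016
20 log₁₀(0.14016) = -17.07 dB
∠(j12.3 + 3.4) = arctan(12.3/3.4) = 74.55°
∠(j12.3) = 90.00°
∠H(j12.3) = − (74.55° + 90.00°) = -164.55°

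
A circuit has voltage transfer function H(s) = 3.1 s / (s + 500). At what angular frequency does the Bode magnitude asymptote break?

The single real pole at s = −500 gives a corner at ω = 500 rad/sec.

500 rad/sec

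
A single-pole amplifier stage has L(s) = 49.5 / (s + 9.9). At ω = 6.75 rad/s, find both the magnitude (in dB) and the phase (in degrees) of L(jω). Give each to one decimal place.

|j6.75 + 9.9| = √(6.75² + 9.9²) = 11.98
|L(j6.75)| = 49.5 / 11.98 = 4.1311
20 log₁₀(4.1311) = 12.32 dB
∠(j6.75 + 9.9) = arctan(6.75/9.9) = 34.29°
∠L(j6.75) = −34.29° = -34.29°

|L| = 12.3 dB, ∠L = -34.3 deg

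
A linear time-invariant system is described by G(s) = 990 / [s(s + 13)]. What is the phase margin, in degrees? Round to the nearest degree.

23°

Gain crossover: |G(jω)| = 1 at ω ≈ 30.2 rad s⁻¹.
∠G(j30.2) = −90° − arctan(30.2/13) ≈ -156.68°
PM = 180° + (-156.68°) = 23.32°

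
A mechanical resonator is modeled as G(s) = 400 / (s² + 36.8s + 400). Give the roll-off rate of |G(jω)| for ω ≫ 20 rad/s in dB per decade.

With 0 zeros and 2 poles, the high-frequency asymptotic slope is 20 × (0 − 2) = -40 dB/decade.

-40 dB/decade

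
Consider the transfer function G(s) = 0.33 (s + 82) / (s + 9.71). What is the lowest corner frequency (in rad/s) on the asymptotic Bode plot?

Break frequencies occur at each pole and zero magnitude: 9.71 rad/s, 82 rad/s.
The lowest is 9.71 rad/s.

9.71 rad/s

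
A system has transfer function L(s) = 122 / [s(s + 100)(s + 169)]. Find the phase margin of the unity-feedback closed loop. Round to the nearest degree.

90°

Gain crossover: |L(jω)| = 1 at ω ≈ 0.00722 rad/sec.
∠L(j0.00722) = −90° − arctan(0.00722/100) − arctan(0.00722/169) ≈ -90.01°
PM = 180° + (-90.01°) = 89.99°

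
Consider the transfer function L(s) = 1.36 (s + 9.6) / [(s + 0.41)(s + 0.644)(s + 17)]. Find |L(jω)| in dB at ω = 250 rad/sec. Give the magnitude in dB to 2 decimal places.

|j250 + 9.6| = √(250² + 9.6²) = 250.2
|j250 + 0.41| = √(250² + 0.41²) = 250
|j250 + 0.644| = √(250² + 0.644²) = 250
|j250 + 17| = √(250² + 17²) = 250.6
|L(j250)| = 1.36 × 250.2 / (250 × 250 × 250.6) = 2.1726e-05
20 log₁₀(2.1726e-05) = -93.260 dB

-93.26 dB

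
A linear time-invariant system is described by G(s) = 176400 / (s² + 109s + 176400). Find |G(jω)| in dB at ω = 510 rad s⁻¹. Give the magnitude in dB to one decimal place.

4.9 dB

|(j510)² + 109(j510) + 176400| = |-83700 + j55590| = 1.005e+05
|G(j510)| = 176400 / 1.005e+05 = 1.7556
20 log₁₀(1.7556) = 4.89 dB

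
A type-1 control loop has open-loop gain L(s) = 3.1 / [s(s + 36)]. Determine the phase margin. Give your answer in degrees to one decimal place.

Gain crossover: |L(jω)| = 1 at ω ≈ 0.0861 rad/s.
∠L(j0.0861) = −90° − arctan(0.0861/36) ≈ -90.14°
PM = 180° + (-90.14°) = 89.86°

89.9°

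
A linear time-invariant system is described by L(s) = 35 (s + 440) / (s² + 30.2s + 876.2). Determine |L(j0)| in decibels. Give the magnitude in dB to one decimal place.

L(0) = 35 × 440 / 876.2 = 17.576
20 log₁₀(17.576) = 24.90 dB

24.9 dB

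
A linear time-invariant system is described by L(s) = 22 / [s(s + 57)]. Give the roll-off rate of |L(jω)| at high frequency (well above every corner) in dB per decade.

-40 dB/decade

With 0 zeros and 2 poles, the high-frequency asymptotic slope is 20 × (0 − 2) = -40 dB/decade.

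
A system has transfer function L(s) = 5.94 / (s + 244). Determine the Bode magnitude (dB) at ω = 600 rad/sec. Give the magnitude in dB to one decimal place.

-40.8 dB

|j600 + 244| = √(600² + 244²) = 647.7
|L(j600)| = 5.94 / 647.7 = 0.0091707
20 log₁₀(0.0091707) = -40.75 dB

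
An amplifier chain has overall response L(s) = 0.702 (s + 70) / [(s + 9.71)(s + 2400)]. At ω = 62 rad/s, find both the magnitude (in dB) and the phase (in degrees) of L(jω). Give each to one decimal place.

|L| = -67.2 dB, ∠L = -41.0°

|j62 + 70| = √(62² + 70²) = 93.51
|j62 + 9.71| = √(62² + 9.71²) = 62.76
|j62 + 2400| = √(62² + 2400²) = 2401
|L(j62)| = 0.702 × 93.51 / (62.76 × 2401) = 0.00043569
20 log₁₀(0.00043569) = -67.22 dB
∠(j62 + 70) = arctan(62/70) = 41.53°
∠(j62 + 9.71) = arctan(62/9.71) = 81.10°
∠(j62 + 2400) = arctan(62/2400) = 1.48°
∠L(j62) = 41.53° − (81.10° + 1.48°) = -41.05°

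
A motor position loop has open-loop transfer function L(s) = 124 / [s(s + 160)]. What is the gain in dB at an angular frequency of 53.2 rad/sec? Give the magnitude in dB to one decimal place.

-37.2 dB

|j53.2 + 160| = √(53.2² + 160²) = 168.6
|j53.2| = 53.2
|L(j53.2)| = 124 / (168.6 × 53.2) = 0.013824
20 log₁₀(0.013824) = -37.19 dB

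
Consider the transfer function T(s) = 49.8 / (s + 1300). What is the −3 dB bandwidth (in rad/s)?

For a single-pole low-pass, the −3 dB point is at the pole: ω = 1300 rad/s.

1300 rad/s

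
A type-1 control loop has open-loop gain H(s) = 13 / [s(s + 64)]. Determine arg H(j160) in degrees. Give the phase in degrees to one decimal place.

-158.2 deg

∠(j160 + 64) = arctan(160/64) = 68.20°
∠(j160) = 90.00°
∠H(j160) = − (68.20° + 90.00°) = -158.20°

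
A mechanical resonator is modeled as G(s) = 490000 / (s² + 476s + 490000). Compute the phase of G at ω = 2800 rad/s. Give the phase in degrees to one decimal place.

∠[(j2800)² + 476(j2800) + 490000] = ∠[-7.35e+06 + j1.3328e+06] = 169.72°
∠G(j2800) = −169.72° = -169.72°

-169.7°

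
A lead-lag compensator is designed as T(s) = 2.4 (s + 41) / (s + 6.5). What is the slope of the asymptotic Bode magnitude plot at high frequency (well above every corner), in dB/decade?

With 1 zero and 1 pole, the high-frequency asymptotic slope is 20 × (1 − 1) = 0 dB/decade.

0 dB/decade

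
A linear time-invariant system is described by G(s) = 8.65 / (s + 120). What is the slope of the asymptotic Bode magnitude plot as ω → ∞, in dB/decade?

-20 dB/decade

With 0 zeros and 1 pole, the high-frequency asymptotic slope is 20 × (0 − 1) = -20 dB/decade.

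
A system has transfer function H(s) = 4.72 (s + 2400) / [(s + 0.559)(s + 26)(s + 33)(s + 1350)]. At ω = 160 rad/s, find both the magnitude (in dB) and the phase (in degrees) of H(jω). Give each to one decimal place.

|j160 + 2400| = √(160² + 2400²) = 2405
|j160 + 0.559| = √(160² + 0.559²) = 160
|j160 + 26| = √(160² + 26²) = 162.1
|j160 + 33| = √(160² + 33²) = 163.4
|j160 + 1350| = √(160² + 1350²) = 1359
|H(j160)| = 4.72 × 2405 / (160 × 162.1 × 163.4 × 1359) = 1.971e-06
20 log₁₀(1.971e-06) = -114.11 dB
∠(j160 + 2400) = arctan(160/2400) = 3.81°
∠(j160 + 0.559) = arctan(160/0.559) = 89.80°
∠(j160 + 26) = arctan(160/26) = 80.77°
∠(j160 + 33) = arctan(160/33) = 78.35°
∠(j160 + 1350) = arctan(160/1350) = 6.76°
∠H(j160) = 3.81° − (89.80° + 80.77° + 78.35° + 6.76°) = -251.86°

|H| = -114.1 dB, ∠H = -251.9°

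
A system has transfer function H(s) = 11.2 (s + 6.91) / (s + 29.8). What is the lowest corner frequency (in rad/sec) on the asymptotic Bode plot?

6.91 rad/sec

Break frequencies occur at each pole and zero magnitude: 6.91 rad/sec, 29.8 rad/sec.
The lowest is 6.91 rad/sec.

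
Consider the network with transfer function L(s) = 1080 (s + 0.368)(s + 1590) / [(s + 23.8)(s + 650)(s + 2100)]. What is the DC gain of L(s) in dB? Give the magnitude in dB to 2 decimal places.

L(0) = 1080 × 0.368 × 1590 / (23.8 × 650 × 2100) = 0.019452
20 log₁₀(0.019452) = -34.221 dB

-34.22 dB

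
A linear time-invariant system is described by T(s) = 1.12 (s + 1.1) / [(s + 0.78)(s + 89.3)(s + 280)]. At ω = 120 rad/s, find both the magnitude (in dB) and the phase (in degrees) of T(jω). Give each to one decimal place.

|T| = -92.2 dB, ∠T = -76.7°

|j120 + 1.1| = √(120² + 1.1²) = 120
|j120 + 0.78| = √(120² + 0.78²) = 120
|j120 + 89.3| = √(120² + 89.3²) = 149.6
|j120 + 280| = √(120² + 280²) = 304.6
|T(j120)| = 1.12 × 120 / (120 × 149.6 × 304.6) = 2.458e-05
20 log₁₀(2.458e-05) = -92.19 dB
∠(j120 + 1.1) = arctan(120/1.1) = 89.47°
∠(j120 + 0.78) = arctan(120/0.78) = 89.63°
∠(j120 + 89.3) = arctan(120/89.3) = 53.34°
∠(j120 + 280) = arctan(120/280) = 23.20°
∠T(j120) = 89.47° − (89.63° + 53.34° + 23.20°) = -76.70°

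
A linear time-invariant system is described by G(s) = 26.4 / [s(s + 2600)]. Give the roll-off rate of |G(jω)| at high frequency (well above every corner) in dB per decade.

With 0 zeros and 2 poles, the high-frequency asymptotic slope is 20 × (0 − 2) = -40 dB/decade.

-40 dB/decade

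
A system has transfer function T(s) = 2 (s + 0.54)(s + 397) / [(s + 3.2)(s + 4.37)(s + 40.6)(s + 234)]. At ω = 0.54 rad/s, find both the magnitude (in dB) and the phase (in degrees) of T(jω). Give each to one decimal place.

|T| = -47.0 dB, ∠T = 27.6°

|j0.54 + 0.54| = √(0.54² + 0.54²) = 0.7637
|j0.54 + 397| = √(0.54² + 397²) = 397
|j0.54 + 3.2| = √(0.54² + 3.2²) = 3.245
|j0.54 + 4.37| = √(0.54² + 4.37²) = 4.403
|j0.54 + 40.6| = √(0.54² + 40.6²) = 40.6
|j0.54 + 234| = √(0.54² + 234²) = 234
|T(j0.54)| = 2 × 0.7637 × 397 / (3.245 × 4.403 × 40.6 × 234) = 0.0044661
20 log₁₀(0.0044661) = -47.00 dB
∠(j0.54 + 0.54) = arctan(0.54/0.54) = 45.00°
∠(j0.54 + 397) = arctan(0.54/397) = 0.08°
∠(j0.54 + 3.2) = arctan(0.54/3.2) = 9.58°
∠(j0.54 + 4.37) = arctan(0.54/4.37) = 7.04°
∠(j0.54 + 40.6) = arctan(0.54/40.6) = 0.76°
∠(j0.54 + 234) = arctan(0.54/234) = 0.13°
∠T(j0.54) = 45.00° + 0.08° − (9.58° + 7.04° + 0.76° + 0.13°) = 27.56°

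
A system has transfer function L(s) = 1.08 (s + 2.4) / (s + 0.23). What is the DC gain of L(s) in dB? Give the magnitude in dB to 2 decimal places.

21.04 dB

L(0) = 1.08 × 2.4 / 0.23 = 11.27
20 log₁₀(11.27) = 21.038 dB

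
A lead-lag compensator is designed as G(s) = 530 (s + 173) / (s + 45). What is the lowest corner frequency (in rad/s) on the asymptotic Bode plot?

45 rad/s

Break frequencies occur at each pole and zero magnitude: 45 rad/s, 173 rad/s.
The lowest is 45 rad/s.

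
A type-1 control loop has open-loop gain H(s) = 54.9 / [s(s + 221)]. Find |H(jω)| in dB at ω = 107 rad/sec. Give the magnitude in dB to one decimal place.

-53.6 dB

|j107 + 221| = √(107² + 221²) = 245.5
|j107| = 107
|H(j107)| = 54.9 / (245.5 × 107) = 0.0020896
20 log₁₀(0.0020896) = -53.60 dB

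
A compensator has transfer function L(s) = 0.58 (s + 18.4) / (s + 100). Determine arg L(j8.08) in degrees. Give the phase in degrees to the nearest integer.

∠(j8.08 + 18.4) = arctan(8.08/18.4) = 23.71°
∠(j8.08 + 100) = arctan(8.08/100) = 4.62°
∠L(j8.08) = 23.71° − 4.62° = 19.09°

19°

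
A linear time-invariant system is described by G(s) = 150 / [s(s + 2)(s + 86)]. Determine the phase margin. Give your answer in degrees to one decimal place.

67.5°

Gain crossover: |G(jω)| = 1 at ω ≈ 0.808 rad/sec.
∠G(j0.808) = −90° − arctan(0.808/2) − arctan(0.808/86) ≈ -112.55°
PM = 180° + (-112.55°) = 67.45°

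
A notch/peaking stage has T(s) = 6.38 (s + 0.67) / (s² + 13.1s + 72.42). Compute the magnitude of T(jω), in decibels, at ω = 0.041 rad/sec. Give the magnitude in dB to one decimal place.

-24.6 dB

|j0.041 + 0.67| = √(0.041² + 0.67²) = 0.6713
|(j0.041)² + 13.1(j0.041) + 72.42| = |72.418 + j0.5371| = 72.42
|T(j0.041)| = 6.38 × 0.6713 / 72.42 = 0.059135
20 log₁₀(0.059135) = -24.56 dB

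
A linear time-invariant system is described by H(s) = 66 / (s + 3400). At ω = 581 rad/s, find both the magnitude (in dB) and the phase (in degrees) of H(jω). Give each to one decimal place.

|j581 + 3400| = √(581² + 3400²) = 3449
|H(j581)| = 66 / 3449 = 0.019134
20 log₁₀(0.019134) = -34.36 dB
∠(j581 + 3400) = arctan(581/3400) = 9.70°
∠H(j581) = −9.70° = -9.70°

|H| = -34.4 dB, ∠H = -9.7°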